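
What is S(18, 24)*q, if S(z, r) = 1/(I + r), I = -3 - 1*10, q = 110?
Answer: 10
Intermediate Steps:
I = -13 (I = -3 - 10 = -13)
S(z, r) = 1/(-13 + r)
S(18, 24)*q = 110/(-13 + 24) = 110/11 = (1/11)*110 = 10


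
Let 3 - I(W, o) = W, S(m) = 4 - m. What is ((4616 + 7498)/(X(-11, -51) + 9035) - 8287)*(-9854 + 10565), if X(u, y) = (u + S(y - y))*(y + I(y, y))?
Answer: -26551194372/4507 ≈ -5.8911e+6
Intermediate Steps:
I(W, o) = 3 - W
X(u, y) = 12 + 3*u (X(u, y) = (u + (4 - (y - y)))*(y + (3 - y)) = (u + (4 - 1*0))*3 = (u + (4 + 0))*3 = (u + 4)*3 = (4 + u)*3 = 12 + 3*u)
((4616 + 7498)/(X(-11, -51) + 9035) - 8287)*(-9854 + 10565) = ((4616 + 7498)/((12 + 3*(-11)) + 9035) - 8287)*(-9854 + 10565) = (12114/((12 - 33) + 9035) - 8287)*711 = (12114/(-21 + 9035) - 8287)*711 = (12114/9014 - 8287)*711 = (12114*(1/9014) - 8287)*711 = (6057/4507 - 8287)*711 = -37343452/4507*711 = -26551194372/4507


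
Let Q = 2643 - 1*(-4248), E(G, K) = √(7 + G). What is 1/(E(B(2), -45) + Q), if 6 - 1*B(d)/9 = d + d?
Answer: 1/6896 ≈ 0.00014501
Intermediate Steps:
B(d) = 54 - 18*d (B(d) = 54 - 9*(d + d) = 54 - 18*d)
Q = 6891 (Q = 2643 + 4248 = 6891)
1/(E(B(2), -45) + Q) = 1/(√(7 + (54 - 18*2)) + 6891) = 1/(√(7 + (54 - 36)) + 6891) = 1/(√(7 + 18) + 6891) = 1/(√25 + 6891) = 1/(5 + 6891) = 1/6896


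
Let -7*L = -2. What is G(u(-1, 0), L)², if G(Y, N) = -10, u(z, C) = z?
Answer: 100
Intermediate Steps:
L = 2/7 (L = -⅐*(-2) = 2/7 ≈ 0.28571)
G(u(-1, 0), L)² = (-10)² = 100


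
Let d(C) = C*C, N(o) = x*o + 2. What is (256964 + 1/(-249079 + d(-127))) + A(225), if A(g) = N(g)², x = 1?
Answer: 71863444349/232950 ≈ 3.0849e+5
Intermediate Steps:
N(o) = 2 + o (N(o) = 1*o + 2 = o + 2 = 2 + o)
d(C) = C²
A(g) = (2 + g)²
(256964 + 1/(-249079 + d(-127))) + A(225) = (256964 + 1/(-249079 + (-127)²)) + (2 + 225)² = (256964 + 1/(-249079 + 16129)) + 227² = (256964 + 1/(-232950)) + 51529 = (256964 - 1/232950) + 51529 = 59859763799/232950 + 51529 = 71863444349/232950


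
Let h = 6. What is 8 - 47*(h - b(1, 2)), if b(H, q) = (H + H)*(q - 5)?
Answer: -556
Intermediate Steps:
b(H, q) = 2*H*(-5 + q) (b(H, q) = (2*H)*(-5 + q) = 2*H*(-5 + q))
8 - 47*(h - b(1, 2)) = 8 - 47*(6 - 2*(-5 + 2)) = 8 - 47*(6 - 2*(-3)) = 8 - 47*(6 - 1*(-6)) = 8 - 47*(6 + 6) = 8 - 47*12 = 8 - 564 = -556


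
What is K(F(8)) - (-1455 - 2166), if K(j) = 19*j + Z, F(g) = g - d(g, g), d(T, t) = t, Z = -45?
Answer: 3576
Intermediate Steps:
F(g) = 0 (F(g) = g - g = 0)
K(j) = -45 + 19*j (K(j) = 19*j - 45 = -45 + 19*j)
K(F(8)) - (-1455 - 2166) = (-45 + 19*0) - (-1455 - 2166) = (-45 + 0) - 1*(-3621) = -45 + 3621 = 3576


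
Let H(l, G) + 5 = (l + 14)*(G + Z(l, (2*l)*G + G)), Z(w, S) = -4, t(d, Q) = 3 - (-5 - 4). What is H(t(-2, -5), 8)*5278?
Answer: 522522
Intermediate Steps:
t(d, Q) = 12 (t(d, Q) = 3 - 1*(-9) = 3 + 9 = 12)
H(l, G) = -5 + (-4 + G)*(14 + l) (H(l, G) = -5 + (l + 14)*(G - 4) = -5 + (14 + l)*(-4 + G) = -5 + (-4 + G)*(14 + l))
H(t(-2, -5), 8)*5278 = (-61 - 4*12 + 14*8 + 8*12)*5278 = (-61 - 48 + 112 + 96)*5278 = 99*5278 = 522522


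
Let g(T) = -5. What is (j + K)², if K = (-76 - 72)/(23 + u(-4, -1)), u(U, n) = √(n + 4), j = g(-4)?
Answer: 9118717/69169 - 446516*√3/69169 ≈ 120.65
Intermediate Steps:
j = -5
u(U, n) = √(4 + n)
K = -148/(23 + √3) (K = (-76 - 72)/(23 + √(4 - 1)) = -148/(23 + √3) ≈ -5.9841)
(j + K)² = (-5 + (-1702/263 + 74*√3/263))² = (-3017/263 + 74*√3/263)²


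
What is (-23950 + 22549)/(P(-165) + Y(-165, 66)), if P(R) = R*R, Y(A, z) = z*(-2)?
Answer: -467/9031 ≈ -0.051711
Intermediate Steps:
Y(A, z) = -2*z
P(R) = R**2
(-23950 + 22549)/(P(-165) + Y(-165, 66)) = (-23950 + 22549)/((-165)**2 - 2*66) = -1401/(27225 - 132) = -1401/27093 = -1401*1/27093 = -467/9031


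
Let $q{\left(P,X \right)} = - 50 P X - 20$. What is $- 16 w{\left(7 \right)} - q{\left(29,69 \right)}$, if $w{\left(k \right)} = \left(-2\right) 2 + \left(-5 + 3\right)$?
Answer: $100166$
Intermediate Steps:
$q{\left(P,X \right)} = -20 - 50 P X$ ($q{\left(P,X \right)} = - 50 P X - 20 = -20 - 50 P X$)
$w{\left(k \right)} = -6$ ($w{\left(k \right)} = -4 - 2 = -6$)
$- 16 w{\left(7 \right)} - q{\left(29,69 \right)} = \left(-16\right) \left(-6\right) - \left(-20 - 1450 \cdot 69\right) = 96 - \left(-20 - 100050\right) = 96 - -100070 = 96 + 100070 = 100166$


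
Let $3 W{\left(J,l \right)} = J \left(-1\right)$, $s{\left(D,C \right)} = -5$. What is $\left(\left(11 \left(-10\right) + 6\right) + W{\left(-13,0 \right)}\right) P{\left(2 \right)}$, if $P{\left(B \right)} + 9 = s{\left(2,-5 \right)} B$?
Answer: $\frac{5681}{3} \approx 1893.7$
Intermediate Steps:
$W{\left(J,l \right)} = - \frac{J}{3}$ ($W{\left(J,l \right)} = \frac{J \left(-1\right)}{3} = \frac{\left(-1\right) J}{3} = - \frac{J}{3}$)
$P{\left(B \right)} = -9 - 5 B$
$\left(\left(11 \left(-10\right) + 6\right) + W{\left(-13,0 \right)}\right) P{\left(2 \right)} = \left(\left(11 \left(-10\right) + 6\right) - - \frac{13}{3}\right) \left(-9 - 10\right) = \left(\left(-110 + 6\right) + \frac{13}{3}\right) \left(-9 - 10\right) = \left(-104 + \frac{13}{3}\right) \left(-19\right) = \left(- \frac{299}{3}\right) \left(-19\right) = \frac{5681}{3}$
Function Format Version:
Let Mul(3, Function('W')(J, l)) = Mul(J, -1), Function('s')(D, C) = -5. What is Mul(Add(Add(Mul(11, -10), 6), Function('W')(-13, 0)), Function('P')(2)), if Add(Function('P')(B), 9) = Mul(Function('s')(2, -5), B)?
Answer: Rational(5681, 3) ≈ 1893.7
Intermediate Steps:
Function('W')(J, l) = Mul(Rational(-1, 3), J) (Function('W')(J, l) = Mul(Rational(1, 3), Mul(J, -1)) = Mul(Rational(1, 3), Mul(-1, J)) = Mul(Rational(-1, 3), J))
Function('P')(B) = Add(-9, Mul(-5, B))
Mul(Add(Add(Mul(11, -10), 6), Function('W')(-13, 0)), Function('P')(2)) = Mul(Add(Add(Mul(11, -10), 6), Mul(Rational(-1, 3), -13)), Add(-9, Mul(-5, 2))) = Mul(Add(Add(-110, 6), Rational(13, 3)), Add(-9, -10)) = Mul(Add(-104, Rational(13, 3)), -19) = Mul(Rational(-299, 3), -19) = Rational(5681, 3)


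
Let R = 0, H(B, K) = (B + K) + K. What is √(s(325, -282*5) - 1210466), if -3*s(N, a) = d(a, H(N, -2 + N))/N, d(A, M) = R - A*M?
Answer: 6*I*√142226435/65 ≈ 1100.8*I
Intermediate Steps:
H(B, K) = B + 2*K
d(A, M) = -A*M (d(A, M) = 0 - A*M = -A*M)
s(N, a) = a*(-4 + 3*N)/(3*N) (s(N, a) = -(-a*(N + 2*(-2 + N)))/(3*N) = -(-a*(N + (-4 + 2*N)))/(3*N) = -(-a*(-4 + 3*N))/(3*N) = -(-1)*a*(-4 + 3*N)/(3*N) = a*(-4 + 3*N)/(3*N))
√(s(325, -282*5) - 1210466) = √((-282*5 - 4/3*(-282*5)/325) - 1210466) = √((-1410 - 4/3*(-1410)*1/325) - 1210466) = √((-1410 + 376/65) - 1210466) = √(-91274/65 - 1210466) = √(-78771564/65) = 6*I*√142226435/65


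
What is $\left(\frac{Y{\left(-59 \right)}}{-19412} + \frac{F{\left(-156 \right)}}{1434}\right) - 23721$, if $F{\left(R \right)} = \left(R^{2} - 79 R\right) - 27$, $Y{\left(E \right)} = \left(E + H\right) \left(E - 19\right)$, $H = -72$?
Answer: $- \frac{27484185641}{1159867} \approx -23696.0$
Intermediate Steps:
$Y{\left(E \right)} = \left(-72 + E\right) \left(-19 + E\right)$ ($Y{\left(E \right)} = \left(E - 72\right) \left(E - 19\right) = \left(-72 + E\right) \left(-19 + E\right)$)
$F{\left(R \right)} = -27 + R^{2} - 79 R$
$\left(\frac{Y{\left(-59 \right)}}{-19412} + \frac{F{\left(-156 \right)}}{1434}\right) - 23721 = \left(\frac{1368 + \left(-59\right)^{2} - -5369}{-19412} + \frac{-27 + \left(-156\right)^{2} - -12324}{1434}\right) - 23721 = \left(\left(1368 + 3481 + 5369\right) \left(- \frac{1}{19412}\right) + \left(-27 + 24336 + 12324\right) \frac{1}{1434}\right) - 23721 = \left(10218 \left(- \frac{1}{19412}\right) + 36633 \cdot \frac{1}{1434}\right) - 23721 = \left(- \frac{5109}{9706} + \frac{12211}{478}\right) - 23721 = \frac{29019466}{1159867} - 23721 = - \frac{27484185641}{1159867}$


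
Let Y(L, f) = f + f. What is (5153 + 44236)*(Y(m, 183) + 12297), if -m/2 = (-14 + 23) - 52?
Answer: 625412907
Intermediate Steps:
m = 86 (m = -2*((-14 + 23) - 52) = -2*(9 - 52) = -2*(-43) = 86)
Y(L, f) = 2*f
(5153 + 44236)*(Y(m, 183) + 12297) = (5153 + 44236)*(2*183 + 12297) = 49389*(366 + 12297) = 49389*12663 = 625412907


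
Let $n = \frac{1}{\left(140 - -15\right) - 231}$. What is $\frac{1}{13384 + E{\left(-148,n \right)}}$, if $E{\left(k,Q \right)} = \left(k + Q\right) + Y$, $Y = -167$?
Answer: $\frac{76}{993243} \approx 7.6517 \cdot 10^{-5}$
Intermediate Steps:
$n = - \frac{1}{76}$ ($n = \frac{1}{\left(140 + 15\right) - 231} = \frac{1}{155 - 231} = \frac{1}{-76} = - \frac{1}{76} \approx -0.013158$)
$E{\left(k,Q \right)} = -167 + Q + k$ ($E{\left(k,Q \right)} = \left(k + Q\right) - 167 = \left(Q + k\right) - 167 = -167 + Q + k$)
$\frac{1}{13384 + E{\left(-148,n \right)}} = \frac{1}{13384 - \frac{23941}{76}} = \frac{1}{\frac{993243}{76}} = \frac{76}{993243}$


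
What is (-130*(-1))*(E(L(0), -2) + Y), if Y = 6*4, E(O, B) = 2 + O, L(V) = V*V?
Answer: 3380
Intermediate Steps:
L(V) = V²
Y = 24
(-130*(-1))*(E(L(0), -2) + Y) = (-130*(-1))*((2 + 0²) + 24) = (-26*(-5))*((2 + 0) + 24) = 130*(2 + 24) = 130*26 = 3380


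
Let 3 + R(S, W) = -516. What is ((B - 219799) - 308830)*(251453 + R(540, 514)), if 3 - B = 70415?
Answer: -150319754294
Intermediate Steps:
B = -70412 (B = 3 - 1*70415 = 3 - 70415 = -70412)
R(S, W) = -519 (R(S, W) = -3 - 516 = -519)
((B - 219799) - 308830)*(251453 + R(540, 514)) = ((-70412 - 219799) - 308830)*(251453 - 519) = (-290211 - 308830)*250934 = -599041*250934 = -150319754294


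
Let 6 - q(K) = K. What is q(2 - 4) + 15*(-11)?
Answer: -157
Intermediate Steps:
q(K) = 6 - K
q(2 - 4) + 15*(-11) = (6 - (2 - 4)) + 15*(-11) = (6 - 1*(-2)) - 165 = (6 + 2) - 165 = 8 - 165 = -157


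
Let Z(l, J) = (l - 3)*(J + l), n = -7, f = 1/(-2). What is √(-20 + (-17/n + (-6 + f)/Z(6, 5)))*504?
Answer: 12*I*√3792558/11 ≈ 2124.5*I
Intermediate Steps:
f = -½ ≈ -0.50000
Z(l, J) = (-3 + l)*(J + l)
√(-20 + (-17/n + (-6 + f)/Z(6, 5)))*504 = √(-20 + (-17/(-7) + (-6 - ½)/(6² - 3*5 - 3*6 + 5*6)))*504 = √(-20 + (-17*(-⅐) - 13/(2*(36 - 15 - 18 + 30))))*504 = √(-20 + (17/7 - 13/2/33))*504 = √(-20 + (17/7 - 13/2*1/33))*504 = √(-20 + (17/7 - 13/66))*504 = √(-20 + 1031/462)*504 = √(-8209/462)*504 = (I*√3792558/462)*504 = 12*I*√3792558/11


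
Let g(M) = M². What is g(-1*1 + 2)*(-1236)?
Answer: -1236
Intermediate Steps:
g(-1*1 + 2)*(-1236) = (-1*1 + 2)²*(-1236) = (-1 + 2)²*(-1236) = 1²*(-1236) = 1*(-1236) = -1236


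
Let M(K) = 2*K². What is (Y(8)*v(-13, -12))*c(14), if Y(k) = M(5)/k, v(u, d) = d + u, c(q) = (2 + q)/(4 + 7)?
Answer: -2500/11 ≈ -227.27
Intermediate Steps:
c(q) = 2/11 + q/11 (c(q) = (2 + q)/11 = (2 + q)*(1/11) = 2/11 + q/11)
Y(k) = 50/k (Y(k) = (2*5²)/k = (2*25)/k = 50/k)
(Y(8)*v(-13, -12))*c(14) = ((50/8)*(-12 - 13))*(2/11 + (1/11)*14) = ((50*(⅛))*(-25))*(2/11 + 14/11) = ((25/4)*(-25))*(16/11) = -625/4*16/11 = -2500/11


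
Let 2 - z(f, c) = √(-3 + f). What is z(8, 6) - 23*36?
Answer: -826 - √5 ≈ -828.24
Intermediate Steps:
z(f, c) = 2 - √(-3 + f)
z(8, 6) - 23*36 = (2 - √(-3 + 8)) - 23*36 = (2 - √5) - 828 = -826 - √5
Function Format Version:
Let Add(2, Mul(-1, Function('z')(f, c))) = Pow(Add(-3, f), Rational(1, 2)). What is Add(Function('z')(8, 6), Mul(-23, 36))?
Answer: Add(-826, Mul(-1, Pow(5, Rational(1, 2)))) ≈ -828.24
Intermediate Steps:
Function('z')(f, c) = Add(2, Mul(-1, Pow(Add(-3, f), Rational(1, 2))))
Add(Function('z')(8, 6), Mul(-23, 36)) = Add(Add(2, Mul(-1, Pow(Add(-3, 8), Rational(1, 2)))), Mul(-23, 36)) = Add(Add(2, Mul(-1, Pow(5, Rational(1, 2)))), -828) = Add(-826, Mul(-1, Pow(5, Rational(1, 2))))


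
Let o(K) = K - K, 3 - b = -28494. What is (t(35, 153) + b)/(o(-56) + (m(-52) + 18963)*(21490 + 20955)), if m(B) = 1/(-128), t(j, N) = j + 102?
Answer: 3665152/103025178035 ≈ 3.5575e-5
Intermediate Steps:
b = 28497 (b = 3 - 1*(-28494) = 3 + 28494 = 28497)
t(j, N) = 102 + j
m(B) = -1/128
o(K) = 0
(t(35, 153) + b)/(o(-56) + (m(-52) + 18963)*(21490 + 20955)) = ((102 + 35) + 28497)/(0 + (-1/128 + 18963)*(21490 + 20955)) = (137 + 28497)/(0 + (2427263/128)*42445) = 28634/(0 + 103025178035/128) = 28634/(103025178035/128) = 28634*(128/103025178035) = 3665152/103025178035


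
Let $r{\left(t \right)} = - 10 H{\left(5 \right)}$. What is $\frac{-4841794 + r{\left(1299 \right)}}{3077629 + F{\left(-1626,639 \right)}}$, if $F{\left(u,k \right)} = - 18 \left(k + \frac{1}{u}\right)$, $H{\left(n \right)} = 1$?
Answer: $- \frac{29821111}{18884555} \approx -1.5791$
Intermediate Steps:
$r{\left(t \right)} = -10$ ($r{\left(t \right)} = \left(-10\right) 1 = -10$)
$F{\left(u,k \right)} = - 18 k - \frac{18}{u}$
$\frac{-4841794 + r{\left(1299 \right)}}{3077629 + F{\left(-1626,639 \right)}} = \frac{-4841794 - 10}{3077629 - \left(11502 + \frac{18}{-1626}\right)} = - \frac{4841804}{3077629 - \frac{3117039}{271}} = - \frac{4841804}{\frac{830920420}{271}} = \left(-4841804\right) \frac{271}{830920420} = - \frac{29821111}{18884555}$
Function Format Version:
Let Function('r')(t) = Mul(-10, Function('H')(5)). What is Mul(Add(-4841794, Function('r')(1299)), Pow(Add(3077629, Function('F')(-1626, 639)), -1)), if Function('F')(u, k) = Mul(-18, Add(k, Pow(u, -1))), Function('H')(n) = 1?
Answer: Rational(-29821111, 18884555) ≈ -1.5791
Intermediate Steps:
Function('r')(t) = -10 (Function('r')(t) = Mul(-10, 1) = -10)
Function('F')(u, k) = Add(Mul(-18, k), Mul(-18, Pow(u, -1)))
Mul(Add(-4841794, Function('r')(1299)), Pow(Add(3077629, Function('F')(-1626, 639)), -1)) = Mul(Add(-4841794, -10), Pow(Add(3077629, Add(Mul(-18, 639), Mul(-18, Pow(-1626, -1)))), -1)) = Mul(-4841804, Pow(Add(3077629, Add(-11502, Mul(-18, Rational(-1, 1626)))), -1)) = Mul(-4841804, Pow(Add(3077629, Add(-11502, Rational(3, 271))), -1)) = Mul(-4841804, Pow(Add(3077629, Rational(-3117039, 271)), -1)) = Mul(-4841804, Pow(Rational(830920420, 271), -1)) = Mul(-4841804, Rational(271, 830920420)) = Rational(-29821111, 18884555)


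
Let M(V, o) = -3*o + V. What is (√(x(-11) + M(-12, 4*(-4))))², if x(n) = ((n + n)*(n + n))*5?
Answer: 2456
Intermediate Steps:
x(n) = 20*n² (x(n) = ((2*n)*(2*n))*5 = (4*n²)*5 = 20*n²)
M(V, o) = V - 3*o
(√(x(-11) + M(-12, 4*(-4))))² = (√(20*(-11)² + (-12 - 12*(-4))))² = (√(20*121 + (-12 - 3*(-16))))² = (√(2420 + (-12 + 48)))² = (√(2420 + 36))² = (√2456)² = (2*√614)² = 2456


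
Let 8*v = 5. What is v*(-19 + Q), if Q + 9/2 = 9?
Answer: -145/16 ≈ -9.0625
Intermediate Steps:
v = 5/8 (v = (⅛)*5 = 5/8 ≈ 0.62500)
Q = 9/2 (Q = -9/2 + 9 = 9/2 ≈ 4.5000)
v*(-19 + Q) = 5*(-19 + 9/2)/8 = (5/8)*(-29/2) = -145/16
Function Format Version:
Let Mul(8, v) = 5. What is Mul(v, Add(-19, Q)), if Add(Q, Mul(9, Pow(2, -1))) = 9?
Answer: Rational(-145, 16) ≈ -9.0625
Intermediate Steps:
v = Rational(5, 8) (v = Mul(Rational(1, 8), 5) = Rational(5, 8) ≈ 0.62500)
Q = Rational(9, 2) (Q = Add(Rational(-9, 2), 9) = Rational(9, 2) ≈ 4.5000)
Mul(v, Add(-19, Q)) = Mul(Rational(5, 8), Add(-19, Rational(9, 2))) = Mul(Rational(5, 8), Rational(-29, 2)) = Rational(-145, 16)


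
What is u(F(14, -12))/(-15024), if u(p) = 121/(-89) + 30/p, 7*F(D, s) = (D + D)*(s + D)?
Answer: -851/5348544 ≈ -0.00015911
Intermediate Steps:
F(D, s) = 2*D*(D + s)/7 (F(D, s) = ((D + D)*(s + D))/7 = ((2*D)*(D + s))/7 = (2*D*(D + s))/7 = 2*D*(D + s)/7)
u(p) = -121/89 + 30/p (u(p) = 121*(-1/89) + 30/p = -121/89 + 30/p)
u(F(14, -12))/(-15024) = (-121/89 + 30/(((2/7)*14*(14 - 12))))/(-15024) = (-121/89 + 30/(((2/7)*14*2)))*(-1/15024) = (-121/89 + 30/8)*(-1/15024) = (-121/89 + 30*(⅛))*(-1/15024) = (-121/89 + 15/4)*(-1/15024) = (851/356)*(-1/15024) = -851/5348544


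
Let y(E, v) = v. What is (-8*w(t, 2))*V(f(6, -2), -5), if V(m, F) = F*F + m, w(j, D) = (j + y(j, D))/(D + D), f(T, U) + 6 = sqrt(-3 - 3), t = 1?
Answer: -114 - 6*I*sqrt(6) ≈ -114.0 - 14.697*I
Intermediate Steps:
f(T, U) = -6 + I*sqrt(6) (f(T, U) = -6 + sqrt(-3 - 3) = -6 + sqrt(-6) = -6 + I*sqrt(6))
w(j, D) = (D + j)/(2*D) (w(j, D) = (j + D)/(D + D) = (D + j)/((2*D)) = (D + j)*(1/(2*D)) = (D + j)/(2*D))
V(m, F) = m + F**2 (V(m, F) = F**2 + m = m + F**2)
(-8*w(t, 2))*V(f(6, -2), -5) = (-4*(2 + 1)/2)*((-6 + I*sqrt(6)) + (-5)**2) = (-4*3/2)*((-6 + I*sqrt(6)) + 25) = (-8*3/4)*(19 + I*sqrt(6)) = -6*(19 + I*sqrt(6)) = -114 - 6*I*sqrt(6)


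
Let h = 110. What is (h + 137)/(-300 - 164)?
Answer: -247/464 ≈ -0.53233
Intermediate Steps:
(h + 137)/(-300 - 164) = (110 + 137)/(-300 - 164) = 247/(-464) = 247*(-1/464) = -247/464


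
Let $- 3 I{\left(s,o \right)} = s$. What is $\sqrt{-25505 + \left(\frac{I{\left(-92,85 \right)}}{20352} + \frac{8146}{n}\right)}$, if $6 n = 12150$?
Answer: $\frac{i \sqrt{9283538428154}}{19080} \approx 159.69 i$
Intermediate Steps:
$n = 2025$ ($n = \frac{1}{6} \cdot 12150 = 2025$)
$I{\left(s,o \right)} = - \frac{s}{3}$
$\sqrt{-25505 + \left(\frac{I{\left(-92,85 \right)}}{20352} + \frac{8146}{n}\right)} = \sqrt{-25505 + \left(\frac{\left(- \frac{1}{3}\right) \left(-92\right)}{20352} + \frac{8146}{2025}\right)} = \sqrt{-25505 + \left(\frac{92}{3} \cdot \frac{1}{20352} + 8146 \cdot \frac{1}{2025}\right)} = \sqrt{-25505 + \left(\frac{23}{15264} + \frac{8146}{2025}\right)} = \sqrt{-25505 + \frac{13820791}{3434400}} = \sqrt{- \frac{87580551209}{3434400}} = \frac{i \sqrt{9283538428154}}{19080}$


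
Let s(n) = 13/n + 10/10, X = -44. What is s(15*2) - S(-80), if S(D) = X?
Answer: 1363/30 ≈ 45.433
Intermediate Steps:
S(D) = -44
s(n) = 1 + 13/n (s(n) = 13/n + 10*(1/10) = 13/n + 1 = 1 + 13/n)
s(15*2) - S(-80) = (13 + 15*2)/((15*2)) - 1*(-44) = (13 + 30)/30 + 44 = (1/30)*43 + 44 = 43/30 + 44 = 1363/30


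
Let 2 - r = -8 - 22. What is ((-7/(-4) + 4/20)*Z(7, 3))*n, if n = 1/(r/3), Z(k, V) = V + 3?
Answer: 351/320 ≈ 1.0969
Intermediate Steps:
r = 32 (r = 2 - (-8 - 22) = 2 - 1*(-30) = 2 + 30 = 32)
Z(k, V) = 3 + V
n = 3/32 (n = 1/(32/3) = 3/32 ≈ 0.093750)
((-7/(-4) + 4/20)*Z(7, 3))*n = ((-7/(-4) + 4/20)*(3 + 3))*(3/32) = ((-7*(-1/4) + 4*(1/20))*6)*(3/32) = ((7/4 + 1/5)*6)*(3/32) = ((39/20)*6)*(3/32) = (117/10)*(3/32) = 351/320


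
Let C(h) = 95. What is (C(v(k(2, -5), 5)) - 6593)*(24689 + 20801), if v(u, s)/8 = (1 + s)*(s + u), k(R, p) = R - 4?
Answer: -295594020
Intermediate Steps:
k(R, p) = -4 + R
v(u, s) = 8*(1 + s)*(s + u) (v(u, s) = 8*((1 + s)*(s + u)) = 8*(1 + s)*(s + u))
(C(v(k(2, -5), 5)) - 6593)*(24689 + 20801) = (95 - 6593)*(24689 + 20801) = -6498*45490 = -295594020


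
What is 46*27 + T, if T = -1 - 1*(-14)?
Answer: 1255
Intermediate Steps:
T = 13 (T = -1 + 14 = 13)
46*27 + T = 46*27 + 13 = 1242 + 13 = 1255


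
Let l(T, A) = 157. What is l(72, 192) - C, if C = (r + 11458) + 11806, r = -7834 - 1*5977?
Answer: -9296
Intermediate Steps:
r = -13811 (r = -7834 - 5977 = -13811)
C = 9453 (C = (-13811 + 11458) + 11806 = -2353 + 11806 = 9453)
l(72, 192) - C = 157 - 1*9453 = 157 - 9453 = -9296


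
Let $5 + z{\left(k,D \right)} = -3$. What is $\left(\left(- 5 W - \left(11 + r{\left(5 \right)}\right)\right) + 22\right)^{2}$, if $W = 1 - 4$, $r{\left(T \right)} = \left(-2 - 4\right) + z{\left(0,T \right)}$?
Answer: $1600$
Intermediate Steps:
$z{\left(k,D \right)} = -8$ ($z{\left(k,D \right)} = -5 - 3 = -8$)
$r{\left(T \right)} = -14$ ($r{\left(T \right)} = \left(-2 - 4\right) - 8 = -6 - 8 = -14$)
$W = -3$
$\left(\left(- 5 W - \left(11 + r{\left(5 \right)}\right)\right) + 22\right)^{2} = \left(\left(\left(-5\right) \left(-3\right) - -3\right) + 22\right)^{2} = \left(\left(15 - -3\right) + 22\right)^{2} = \left(\left(15 + \left(-8 + 11\right)\right) + 22\right)^{2} = \left(\left(15 + 3\right) + 22\right)^{2} = \left(18 + 22\right)^{2} = 40^{2} = 1600$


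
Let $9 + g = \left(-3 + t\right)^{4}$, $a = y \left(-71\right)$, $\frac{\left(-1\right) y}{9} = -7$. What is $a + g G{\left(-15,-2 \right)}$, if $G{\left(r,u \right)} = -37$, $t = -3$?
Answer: $-52092$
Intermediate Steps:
$y = 63$ ($y = \left(-9\right) \left(-7\right) = 63$)
$a = -4473$ ($a = 63 \left(-71\right) = -4473$)
$g = 1287$ ($g = -9 + \left(-3 - 3\right)^{4} = -9 + \left(-6\right)^{4} = -9 + 1296 = 1287$)
$a + g G{\left(-15,-2 \right)} = -4473 + 1287 \left(-37\right) = -4473 - 47619 = -52092$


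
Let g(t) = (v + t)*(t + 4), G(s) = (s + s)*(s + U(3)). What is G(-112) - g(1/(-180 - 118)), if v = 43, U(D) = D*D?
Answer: 2033625605/88804 ≈ 22900.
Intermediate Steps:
U(D) = D²
G(s) = 2*s*(9 + s) (G(s) = (s + s)*(s + 3²) = (2*s)*(s + 9) = (2*s)*(9 + s) = 2*s*(9 + s))
g(t) = (4 + t)*(43 + t) (g(t) = (43 + t)*(t + 4) = (43 + t)*(4 + t) = (4 + t)*(43 + t))
G(-112) - g(1/(-180 - 118)) = 2*(-112)*(9 - 112) - (172 + (1/(-180 - 118))² + 47/(-180 - 118)) = 2*(-112)*(-103) - (172 + (1/(-298))² + 47/(-298)) = 23072 - (172 + (-1/298)² + 47*(-1/298)) = 23072 - (172 + 1/88804 - 47/298) = 23072 - 1*15260283/88804 = 23072 - 15260283/88804 = 2033625605/88804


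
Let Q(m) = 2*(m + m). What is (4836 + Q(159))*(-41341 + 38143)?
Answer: -17499456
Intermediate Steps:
Q(m) = 4*m (Q(m) = 2*(2*m) = 4*m)
(4836 + Q(159))*(-41341 + 38143) = (4836 + 4*159)*(-41341 + 38143) = (4836 + 636)*(-3198) = 5472*(-3198) = -17499456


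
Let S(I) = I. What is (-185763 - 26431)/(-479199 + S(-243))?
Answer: 106097/239721 ≈ 0.44259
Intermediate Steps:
(-185763 - 26431)/(-479199 + S(-243)) = (-185763 - 26431)/(-479199 - 243) = -212194/(-479442) = -212194*(-1/479442) = 106097/239721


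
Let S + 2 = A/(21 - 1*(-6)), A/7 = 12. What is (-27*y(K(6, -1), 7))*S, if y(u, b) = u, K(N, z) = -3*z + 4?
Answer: -210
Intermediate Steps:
A = 84 (A = 7*12 = 84)
K(N, z) = 4 - 3*z
S = 10/9 (S = -2 + 84/(21 - 1*(-6)) = -2 + 84/(21 + 6) = -2 + 84/27 = -2 + 84*(1/27) = -2 + 28/9 = 10/9 ≈ 1.1111)
(-27*y(K(6, -1), 7))*S = -27*(4 - 3*(-1))*(10/9) = -27*(4 + 3)*(10/9) = -27*7*(10/9) = -189*10/9 = -210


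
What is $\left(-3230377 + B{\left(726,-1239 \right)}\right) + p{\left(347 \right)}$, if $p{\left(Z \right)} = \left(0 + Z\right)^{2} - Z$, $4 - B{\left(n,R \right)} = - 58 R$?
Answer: $-3182173$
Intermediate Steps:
$B{\left(n,R \right)} = 4 + 58 R$ ($B{\left(n,R \right)} = 4 - - 58 R = 4 + 58 R$)
$p{\left(Z \right)} = Z^{2} - Z$
$\left(-3230377 + B{\left(726,-1239 \right)}\right) + p{\left(347 \right)} = \left(-3230377 + \left(4 + 58 \left(-1239\right)\right)\right) + 347 \left(-1 + 347\right) = \left(-3230377 + \left(4 - 71862\right)\right) + 347 \cdot 346 = \left(-3230377 - 71858\right) + 120062 = -3302235 + 120062 = -3182173$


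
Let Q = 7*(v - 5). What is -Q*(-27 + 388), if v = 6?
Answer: -2527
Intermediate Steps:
Q = 7 (Q = 7*(6 - 5) = 7*1 = 7)
-Q*(-27 + 388) = -7*(-27 + 388) = -7*361 = -1*2527 = -2527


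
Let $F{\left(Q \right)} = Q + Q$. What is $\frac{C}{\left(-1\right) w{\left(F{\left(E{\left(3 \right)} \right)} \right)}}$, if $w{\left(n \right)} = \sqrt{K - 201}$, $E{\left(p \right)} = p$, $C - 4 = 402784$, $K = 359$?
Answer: $- \frac{201394 \sqrt{158}}{79} \approx -32044.0$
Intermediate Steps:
$C = 402788$ ($C = 4 + 402784 = 402788$)
$F{\left(Q \right)} = 2 Q$
$w{\left(n \right)} = \sqrt{158}$ ($w{\left(n \right)} = \sqrt{359 - 201} = \sqrt{158}$)
$\frac{C}{\left(-1\right) w{\left(F{\left(E{\left(3 \right)} \right)} \right)}} = \frac{402788}{\left(-1\right) \sqrt{158}} = 402788 \left(- \frac{\sqrt{158}}{158}\right) = - \frac{201394 \sqrt{158}}{79}$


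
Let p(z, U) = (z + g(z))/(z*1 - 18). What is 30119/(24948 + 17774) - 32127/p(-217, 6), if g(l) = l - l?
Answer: -322537942267/9270674 ≈ -34791.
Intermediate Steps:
g(l) = 0
p(z, U) = z/(-18 + z) (p(z, U) = (z + 0)/(z*1 - 18) = z/(z - 18) = z/(-18 + z))
30119/(24948 + 17774) - 32127/p(-217, 6) = 30119/(24948 + 17774) - 32127/((-217/(-18 - 217))) = 30119/42722 - 32127/((-217/(-235))) = 30119*(1/42722) - 32127/((-217*(-1/235))) = 30119/42722 - 32127/217/235 = 30119/42722 - 32127*235/217 = 30119/42722 - 7549845/217 = -322537942267/9270674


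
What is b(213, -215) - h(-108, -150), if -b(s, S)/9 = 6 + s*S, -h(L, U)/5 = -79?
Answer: 411706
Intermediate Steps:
h(L, U) = 395 (h(L, U) = -5*(-79) = 395)
b(s, S) = -54 - 9*S*s (b(s, S) = -9*(6 + s*S) = -9*(6 + S*s) = -54 - 9*S*s)
b(213, -215) - h(-108, -150) = (-54 - 9*(-215)*213) - 1*395 = (-54 + 412155) - 395 = 412101 - 395 = 411706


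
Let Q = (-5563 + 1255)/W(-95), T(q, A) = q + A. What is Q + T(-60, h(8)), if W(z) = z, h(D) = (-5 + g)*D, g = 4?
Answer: -2152/95 ≈ -22.653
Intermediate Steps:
h(D) = -D (h(D) = (-5 + 4)*D = -D)
T(q, A) = A + q
Q = 4308/95 (Q = (-5563 + 1255)/(-95) = -4308*(-1/95) = 4308/95 ≈ 45.347)
Q + T(-60, h(8)) = 4308/95 + (-1*8 - 60) = 4308/95 + (-8 - 60) = 4308/95 - 68 = -2152/95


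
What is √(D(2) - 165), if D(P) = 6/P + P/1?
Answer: 4*I*√10 ≈ 12.649*I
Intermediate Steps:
D(P) = P + 6/P (D(P) = 6/P + P*1 = 6/P + P = P + 6/P)
√(D(2) - 165) = √((2 + 6/2) - 165) = √((2 + 6*(½)) - 165) = √((2 + 3) - 165) = √(5 - 165) = √(-160) = 4*I*√10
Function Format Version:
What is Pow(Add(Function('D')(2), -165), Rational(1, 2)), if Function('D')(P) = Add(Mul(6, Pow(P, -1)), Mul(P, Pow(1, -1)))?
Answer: Mul(4, I, Pow(10, Rational(1, 2))) ≈ Mul(12.649, I)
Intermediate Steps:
Function('D')(P) = Add(P, Mul(6, Pow(P, -1))) (Function('D')(P) = Add(Mul(6, Pow(P, -1)), Mul(P, 1)) = Add(Mul(6, Pow(P, -1)), P) = Add(P, Mul(6, Pow(P, -1))))
Pow(Add(Function('D')(2), -165), Rational(1, 2)) = Pow(Add(Add(2, Mul(6, Pow(2, -1))), -165), Rational(1, 2)) = Pow(Add(Add(2, Mul(6, Rational(1, 2))), -165), Rational(1, 2)) = Pow(Add(Add(2, 3), -165), Rational(1, 2)) = Pow(Add(5, -165), Rational(1, 2)) = Pow(-160, Rational(1, 2)) = Mul(4, I, Pow(10, Rational(1, 2)))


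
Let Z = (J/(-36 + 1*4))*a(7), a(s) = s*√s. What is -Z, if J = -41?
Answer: -287*√7/32 ≈ -23.729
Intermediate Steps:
a(s) = s^(3/2)
Z = 287*√7/32 (Z = (-41/(-36 + 1*4))*7^(3/2) = (-41/(-36 + 4))*(7*√7) = (-41/(-32))*(7*√7) = (-1/32*(-41))*(7*√7) = 41*(7*√7)/32 = 287*√7/32 ≈ 23.729)
-Z = -287*√7/32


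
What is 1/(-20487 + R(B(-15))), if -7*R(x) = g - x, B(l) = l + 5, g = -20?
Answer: -7/143399 ≈ -4.8815e-5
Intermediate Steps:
B(l) = 5 + l
R(x) = 20/7 + x/7 (R(x) = -(-20 - x)/7 = 20/7 + x/7)
1/(-20487 + R(B(-15))) = 1/(-20487 + (20/7 + (5 - 15)/7)) = 1/(-20487 + (20/7 + (⅐)*(-10))) = 1/(-20487 + (20/7 - 10/7)) = 1/(-20487 + 10/7) = 1/(-143399/7) = -7/143399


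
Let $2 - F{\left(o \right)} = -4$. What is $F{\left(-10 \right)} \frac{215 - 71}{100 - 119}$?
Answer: $- \frac{864}{19} \approx -45.474$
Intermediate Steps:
$F{\left(o \right)} = 6$ ($F{\left(o \right)} = 2 - -4 = 2 + 4 = 6$)
$F{\left(-10 \right)} \frac{215 - 71}{100 - 119} = 6 \frac{215 - 71}{100 - 119} = 6 \frac{215 - 71}{-19} = 6 \cdot 144 \left(- \frac{1}{19}\right) = 6 \left(- \frac{144}{19}\right) = - \frac{864}{19}$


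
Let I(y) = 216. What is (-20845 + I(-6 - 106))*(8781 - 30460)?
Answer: 447216091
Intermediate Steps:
(-20845 + I(-6 - 106))*(8781 - 30460) = (-20845 + 216)*(8781 - 30460) = -20629*(-21679) = 447216091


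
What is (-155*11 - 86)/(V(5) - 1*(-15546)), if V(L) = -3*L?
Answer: -597/5177 ≈ -0.11532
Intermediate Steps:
(-155*11 - 86)/(V(5) - 1*(-15546)) = (-155*11 - 86)/(-3*5 - 1*(-15546)) = (-1705 - 86)/(-15 + 15546) = -1791/15531 = -1791*1/15531 = -597/5177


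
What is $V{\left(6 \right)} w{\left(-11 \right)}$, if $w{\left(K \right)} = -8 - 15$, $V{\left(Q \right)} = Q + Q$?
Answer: $-276$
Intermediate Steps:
$V{\left(Q \right)} = 2 Q$
$w{\left(K \right)} = -23$
$V{\left(6 \right)} w{\left(-11 \right)} = 2 \cdot 6 \left(-23\right) = 12 \left(-23\right) = -276$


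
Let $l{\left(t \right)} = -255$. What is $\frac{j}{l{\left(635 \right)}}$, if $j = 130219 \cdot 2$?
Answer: $- \frac{260438}{255} \approx -1021.3$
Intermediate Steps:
$j = 260438$
$\frac{j}{l{\left(635 \right)}} = \frac{260438}{-255} = 260438 \left(- \frac{1}{255}\right) = - \frac{260438}{255}$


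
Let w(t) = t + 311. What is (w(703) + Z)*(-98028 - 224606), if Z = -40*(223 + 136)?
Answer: 4305873364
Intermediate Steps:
Z = -14360 (Z = -40*359 = -14360)
w(t) = 311 + t
(w(703) + Z)*(-98028 - 224606) = ((311 + 703) - 14360)*(-98028 - 224606) = (1014 - 14360)*(-322634) = -13346*(-322634) = 4305873364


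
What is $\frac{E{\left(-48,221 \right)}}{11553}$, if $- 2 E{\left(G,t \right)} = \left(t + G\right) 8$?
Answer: $- \frac{692}{11553} \approx -0.059898$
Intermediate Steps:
$E{\left(G,t \right)} = - 4 G - 4 t$ ($E{\left(G,t \right)} = - \frac{\left(t + G\right) 8}{2} = - \frac{\left(G + t\right) 8}{2} = - \frac{8 G + 8 t}{2} = - 4 G - 4 t$)
$\frac{E{\left(-48,221 \right)}}{11553} = \frac{\left(-4\right) \left(-48\right) - 884}{11553} = \left(192 - 884\right) \frac{1}{11553} = \left(-692\right) \frac{1}{11553} = - \frac{692}{11553}$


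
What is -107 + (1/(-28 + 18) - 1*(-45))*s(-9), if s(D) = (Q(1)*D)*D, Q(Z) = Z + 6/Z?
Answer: 253513/10 ≈ 25351.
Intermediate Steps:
s(D) = 7*D**2 (s(D) = ((1 + 6/1)*D)*D = ((1 + 6*1)*D)*D = ((1 + 6)*D)*D = (7*D)*D = 7*D**2)
-107 + (1/(-28 + 18) - 1*(-45))*s(-9) = -107 + (1/(-28 + 18) - 1*(-45))*(7*(-9)**2) = -107 + (1/(-10) + 45)*(7*81) = -107 + (-1/10 + 45)*567 = -107 + (449/10)*567 = -107 + 254583/10 = 253513/10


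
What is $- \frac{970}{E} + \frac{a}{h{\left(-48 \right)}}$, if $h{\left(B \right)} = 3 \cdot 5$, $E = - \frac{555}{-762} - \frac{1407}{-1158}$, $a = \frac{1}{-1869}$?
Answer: $- \frac{111091826014}{222569865} \approx -499.13$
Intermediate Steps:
$a = - \frac{1}{1869} \approx -0.00053505$
$E = \frac{47634}{24511}$ ($E = \left(-555\right) \left(- \frac{1}{762}\right) - - \frac{469}{386} = \frac{185}{254} + \frac{469}{386} = \frac{47634}{24511} \approx 1.9434$)
$h{\left(B \right)} = 15$
$- \frac{970}{E} + \frac{a}{h{\left(-48 \right)}} = - \frac{970}{\frac{47634}{24511}} - \frac{1}{1869 \cdot 15} = \left(-970\right) \frac{24511}{47634} - \frac{1}{28035} = - \frac{11887835}{23817} - \frac{1}{28035} = - \frac{111091826014}{222569865}$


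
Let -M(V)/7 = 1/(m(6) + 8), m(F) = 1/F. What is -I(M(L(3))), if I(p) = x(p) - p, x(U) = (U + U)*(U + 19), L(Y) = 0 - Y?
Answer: 1482/49 ≈ 30.245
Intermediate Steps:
L(Y) = -Y
x(U) = 2*U*(19 + U) (x(U) = (2*U)*(19 + U) = 2*U*(19 + U))
M(V) = -6/7 (M(V) = -7/(1/6 + 8) = -7/(⅙ + 8) = -7/49/6 = -7*6/49 = -6/7)
I(p) = -p + 2*p*(19 + p) (I(p) = 2*p*(19 + p) - p = -p + 2*p*(19 + p))
-I(M(L(3))) = -(-6)*(37 + 2*(-6/7))/7 = -(-6)*(37 - 12/7)/7 = -(-6)*247/(7*7) = -1*(-1482/49) = 1482/49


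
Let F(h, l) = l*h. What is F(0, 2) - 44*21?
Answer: -924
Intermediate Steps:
F(h, l) = h*l
F(0, 2) - 44*21 = 0*2 - 44*21 = 0 - 924 = -924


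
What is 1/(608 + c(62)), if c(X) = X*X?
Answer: 1/4452 ≈ 0.00022462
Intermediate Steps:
c(X) = X²
1/(608 + c(62)) = 1/(608 + 62²) = 1/(608 + 3844) = 1/4452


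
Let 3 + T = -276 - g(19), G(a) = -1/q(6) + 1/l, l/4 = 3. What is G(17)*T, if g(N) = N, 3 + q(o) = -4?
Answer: -2831/42 ≈ -67.405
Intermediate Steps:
l = 12 (l = 4*3 = 12)
q(o) = -7 (q(o) = -3 - 4 = -7)
G(a) = 19/84 (G(a) = -1/(-7) + 1/12 = -1*(-⅐) + 1*(1/12) = ⅐ + 1/12 = 19/84)
T = -298 (T = -3 + (-276 - 1*19) = -3 + (-276 - 19) = -3 - 295 = -298)
G(17)*T = (19/84)*(-298) = -2831/42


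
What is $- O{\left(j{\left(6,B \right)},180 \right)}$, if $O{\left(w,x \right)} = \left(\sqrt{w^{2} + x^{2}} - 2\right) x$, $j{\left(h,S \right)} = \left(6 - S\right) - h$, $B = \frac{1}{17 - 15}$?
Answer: $360 - 90 \sqrt{129601} \approx -32040.0$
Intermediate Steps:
$B = \frac{1}{2} \approx 0.5$
$j{\left(h,S \right)} = 6 - S - h$
$O{\left(w,x \right)} = x \left(-2 + \sqrt{w^{2} + x^{2}}\right)$ ($O{\left(w,x \right)} = \left(-2 + \sqrt{w^{2} + x^{2}}\right) x = x \left(-2 + \sqrt{w^{2} + x^{2}}\right)$)
$- O{\left(j{\left(6,B \right)},180 \right)} = - 180 \left(-2 + \sqrt{\left(6 - \frac{1}{2} - 6\right)^{2} + 180^{2}}\right) = - 180 \left(-2 + \sqrt{\left(6 - \frac{1}{2} - 6\right)^{2} + 32400}\right) = - 180 \left(-2 + \sqrt{\left(- \frac{1}{2}\right)^{2} + 32400}\right) = - 180 \left(-2 + \sqrt{\frac{1}{4} + 32400}\right) = - 180 \left(-2 + \sqrt{\frac{129601}{4}}\right) = - 180 \left(-2 + \frac{\sqrt{129601}}{2}\right) = - (-360 + 90 \sqrt{129601}) = 360 - 90 \sqrt{129601}$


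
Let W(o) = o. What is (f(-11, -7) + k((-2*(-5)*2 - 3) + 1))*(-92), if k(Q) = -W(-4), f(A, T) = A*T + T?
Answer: -6808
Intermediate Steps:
f(A, T) = T + A*T
k(Q) = 4 (k(Q) = -1*(-4) = 4)
(f(-11, -7) + k((-2*(-5)*2 - 3) + 1))*(-92) = (-7*(1 - 11) + 4)*(-92) = (-7*(-10) + 4)*(-92) = (70 + 4)*(-92) = 74*(-92) = -6808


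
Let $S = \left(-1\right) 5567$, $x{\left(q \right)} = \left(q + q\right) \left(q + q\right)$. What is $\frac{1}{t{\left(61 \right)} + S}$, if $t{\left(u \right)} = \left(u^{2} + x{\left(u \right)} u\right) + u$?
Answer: $\frac{1}{906139} \approx 1.1036 \cdot 10^{-6}$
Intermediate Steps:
$x{\left(q \right)} = 4 q^{2}$ ($x{\left(q \right)} = 2 q 2 q = 4 q^{2}$)
$t{\left(u \right)} = u + u^{2} + 4 u^{3}$ ($t{\left(u \right)} = \left(u^{2} + 4 u^{2} u\right) + u = \left(u^{2} + 4 u^{3}\right) + u = u + u^{2} + 4 u^{3}$)
$S = -5567$
$\frac{1}{t{\left(61 \right)} + S} = \frac{1}{61 \left(1 + 61 + 4 \cdot 61^{2}\right) - 5567} = \frac{1}{61 \left(1 + 61 + 4 \cdot 3721\right) - 5567} = \frac{1}{61 \left(1 + 61 + 14884\right) - 5567} = \frac{1}{61 \cdot 14946 - 5567} = \frac{1}{911706 - 5567} = \frac{1}{906139}$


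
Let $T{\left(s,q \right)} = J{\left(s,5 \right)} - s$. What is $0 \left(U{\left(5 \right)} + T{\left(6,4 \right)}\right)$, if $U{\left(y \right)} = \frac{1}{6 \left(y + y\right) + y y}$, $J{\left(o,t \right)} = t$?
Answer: $0$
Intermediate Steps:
$T{\left(s,q \right)} = 5 - s$
$U{\left(y \right)} = \frac{1}{y^{2} + 12 y}$ ($U{\left(y \right)} = \frac{1}{6 \cdot 2 y + y^{2}} = \frac{1}{12 y + y^{2}} = \frac{1}{y^{2} + 12 y}$)
$0 \left(U{\left(5 \right)} + T{\left(6,4 \right)}\right) = 0 \left(\frac{1}{5 \left(12 + 5\right)} + \left(5 - 6\right)\right) = 0 \left(\frac{1}{5 \cdot 17} + \left(5 - 6\right)\right) = 0 \left(\frac{1}{5} \cdot \frac{1}{17} - 1\right) = 0 \left(\frac{1}{85} - 1\right) = 0 \left(- \frac{84}{85}\right) = 0$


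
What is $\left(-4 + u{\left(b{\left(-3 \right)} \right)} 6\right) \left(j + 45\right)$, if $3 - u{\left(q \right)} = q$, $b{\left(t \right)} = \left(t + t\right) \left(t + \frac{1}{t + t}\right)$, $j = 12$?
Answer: $-5700$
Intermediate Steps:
$b{\left(t \right)} = 2 t \left(t + \frac{1}{2 t}\right)$
$u{\left(q \right)} = 3 - q$
$\left(-4 + u{\left(b{\left(-3 \right)} \right)} 6\right) \left(j + 45\right) = \left(-4 + \left(3 - \left(1 + 2 \left(-3\right)^{2}\right)\right) 6\right) \left(12 + 45\right) = \left(-4 + \left(3 - \left(1 + 2 \cdot 9\right)\right) 6\right) 57 = \left(-4 + \left(3 - \left(1 + 18\right)\right) 6\right) 57 = \left(-4 + \left(3 - 19\right) 6\right) 57 = \left(-4 - 96\right) 57 = \left(-100\right) 57 = -5700$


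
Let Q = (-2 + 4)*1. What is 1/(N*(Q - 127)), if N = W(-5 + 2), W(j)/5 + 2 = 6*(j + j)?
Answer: 1/23750 ≈ 4.2105e-5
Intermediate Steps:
W(j) = -10 + 60*j (W(j) = -10 + 5*(6*(j + j)) = -10 + 5*(6*(2*j)) = -10 + 5*(12*j) = -10 + 60*j)
N = -190 (N = -10 + 60*(-5 + 2) = -10 + 60*(-3) = -10 - 180 = -190)
Q = 2 (Q = 2*1 = 2)
1/(N*(Q - 127)) = 1/(-190*(2 - 127)) = 1/(-190*(-125)) = 1/23750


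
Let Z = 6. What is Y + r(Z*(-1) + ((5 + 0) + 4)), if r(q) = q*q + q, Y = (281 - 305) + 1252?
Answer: 1240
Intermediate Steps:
Y = 1228 (Y = -24 + 1252 = 1228)
r(q) = q + q² (r(q) = q² + q = q + q²)
Y + r(Z*(-1) + ((5 + 0) + 4)) = 1228 + (6*(-1) + ((5 + 0) + 4))*(1 + (6*(-1) + ((5 + 0) + 4))) = 1228 + (-6 + (5 + 4))*(1 + (-6 + (5 + 4))) = 1228 + (-6 + 9)*(1 + (-6 + 9)) = 1228 + 3*(1 + 3) = 1228 + 3*4 = 1228 + 12 = 1240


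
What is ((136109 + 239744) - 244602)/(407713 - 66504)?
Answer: 131251/341209 ≈ 0.38466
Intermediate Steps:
((136109 + 239744) - 244602)/(407713 - 66504) = (375853 - 244602)/341209 = 131251*(1/341209) = 131251/341209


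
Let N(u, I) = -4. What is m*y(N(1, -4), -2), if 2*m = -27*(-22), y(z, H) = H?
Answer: -594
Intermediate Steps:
m = 297 (m = (-27*(-22))/2 = (½)*594 = 297)
m*y(N(1, -4), -2) = 297*(-2) = -594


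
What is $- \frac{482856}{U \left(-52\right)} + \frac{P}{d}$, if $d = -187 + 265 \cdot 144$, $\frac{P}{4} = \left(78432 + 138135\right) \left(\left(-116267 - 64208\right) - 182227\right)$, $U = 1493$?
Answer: $- \frac{469095971645454}{56693689} \approx -8.2742 \cdot 10^{6}$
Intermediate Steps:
$P = -314197136136$ ($P = 4 \left(78432 + 138135\right) \left(\left(-116267 - 64208\right) - 182227\right) = 4 \cdot 216567 \left(-180475 - 182227\right) = 4 \cdot 216567 \left(-362702\right) = 4 \left(-78549284034\right) = -314197136136$)
$d = 37973$ ($d = -187 + 38160 = 37973$)
$- \frac{482856}{U \left(-52\right)} + \frac{P}{d} = - \frac{482856}{1493 \left(-52\right)} - \frac{314197136136}{37973} = - \frac{482856}{-77636} - \frac{24169010472}{2921} = \left(-482856\right) \left(- \frac{1}{77636}\right) - \frac{24169010472}{2921} = \frac{120714}{19409} - \frac{24169010472}{2921} = - \frac{469095971645454}{56693689}$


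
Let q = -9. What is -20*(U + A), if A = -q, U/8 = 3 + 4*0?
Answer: -660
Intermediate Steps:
U = 24 (U = 8*(3 + 4*0) = 8*(3 + 0) = 8*3 = 24)
A = 9 (A = -1*(-9) = 9)
-20*(U + A) = -20*(24 + 9) = -20*33 = -660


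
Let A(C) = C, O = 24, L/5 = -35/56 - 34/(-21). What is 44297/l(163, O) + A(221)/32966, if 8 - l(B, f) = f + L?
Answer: -245328764953/116139218 ≈ -2112.4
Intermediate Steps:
L = 835/168 (L = 5*(-35/56 - 34/(-21)) = 5*(-35*1/56 - 34*(-1/21)) = 5*(-5/8 + 34/21) = 5*(167/168) = 835/168 ≈ 4.9702)
l(B, f) = 509/168 - f (l(B, f) = 8 - (f + 835/168) = 8 - (835/168 + f) = 8 + (-835/168 - f) = 509/168 - f)
44297/l(163, O) + A(221)/32966 = 44297/(509/168 - 1*24) + 221/32966 = 44297/(509/168 - 24) + 221*(1/32966) = 44297/(-3523/168) + 221/32966 = 44297*(-168/3523) + 221/32966 = -7441896/3523 + 221/32966 = -245328764953/116139218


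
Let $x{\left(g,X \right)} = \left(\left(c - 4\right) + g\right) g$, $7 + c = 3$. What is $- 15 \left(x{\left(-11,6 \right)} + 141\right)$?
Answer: $-5250$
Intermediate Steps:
$c = -4$ ($c = -7 + 3 = -4$)
$x{\left(g,X \right)} = g \left(-8 + g\right)$ ($x{\left(g,X \right)} = \left(\left(-4 - 4\right) + g\right) g = \left(-8 + g\right) g = g \left(-8 + g\right)$)
$- 15 \left(x{\left(-11,6 \right)} + 141\right) = - 15 \left(- 11 \left(-8 - 11\right) + 141\right) = - 15 \left(\left(-11\right) \left(-19\right) + 141\right) = - 15 \left(209 + 141\right) = \left(-15\right) 350 = -5250$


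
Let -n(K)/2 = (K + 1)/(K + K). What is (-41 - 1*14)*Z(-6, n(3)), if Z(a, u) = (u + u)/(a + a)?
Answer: -110/9 ≈ -12.222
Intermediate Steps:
n(K) = -(1 + K)/K (n(K) = -2*(K + 1)/(K + K) = -2*(1 + K)/(2*K) = -2*(1 + K)*1/(2*K) = -(1 + K)/K)
Z(a, u) = u/a (Z(a, u) = (2*u)/((2*a)) = (2*u)*(1/(2*a)) = u/a)
(-41 - 1*14)*Z(-6, n(3)) = (-41 - 1*14)*(((-1 - 1*3)/3)/(-6)) = (-41 - 14)*(((-1 - 3)/3)*(-1/6)) = -55*(1/3)*(-4)*(-1)/6 = -(-220)*(-1)/(3*6) = -55*2/9 = -110/9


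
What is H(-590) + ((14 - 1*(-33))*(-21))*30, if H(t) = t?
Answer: -30200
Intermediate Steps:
H(-590) + ((14 - 1*(-33))*(-21))*30 = -590 + ((14 - 1*(-33))*(-21))*30 = -590 + ((14 + 33)*(-21))*30 = -590 + (47*(-21))*30 = -590 - 987*30 = -590 - 29610 = -30200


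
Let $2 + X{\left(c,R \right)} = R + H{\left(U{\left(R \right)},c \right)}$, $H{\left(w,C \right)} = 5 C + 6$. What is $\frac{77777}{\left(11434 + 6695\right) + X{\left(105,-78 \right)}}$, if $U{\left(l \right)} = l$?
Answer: $\frac{77777}{18580} \approx 4.1861$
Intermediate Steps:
$H{\left(w,C \right)} = 6 + 5 C$
$X{\left(c,R \right)} = 4 + R + 5 c$ ($X{\left(c,R \right)} = -2 + \left(R + \left(6 + 5 c\right)\right) = -2 + \left(6 + R + 5 c\right) = 4 + R + 5 c$)
$\frac{77777}{\left(11434 + 6695\right) + X{\left(105,-78 \right)}} = \frac{77777}{\left(11434 + 6695\right) + \left(4 - 78 + 5 \cdot 105\right)} = \frac{77777}{18129 + \left(4 - 78 + 525\right)} = \frac{77777}{18129 + 451} = \frac{77777}{18580}$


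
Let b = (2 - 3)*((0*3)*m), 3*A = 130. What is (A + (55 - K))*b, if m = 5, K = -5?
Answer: 0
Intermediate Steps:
A = 130/3 (A = (1/3)*130 = 130/3 ≈ 43.333)
b = 0 (b = (2 - 3)*((0*3)*5) = -0*5 = -1*0 = 0)
(A + (55 - K))*b = (130/3 + (55 - 1*(-5)))*0 = (130/3 + (55 + 5))*0 = (130/3 + 60)*0 = (310/3)*0 = 0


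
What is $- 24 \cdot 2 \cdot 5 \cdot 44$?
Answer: $-10560$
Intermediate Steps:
$- 24 \cdot 2 \cdot 5 \cdot 44 = \left(-24\right) 10 \cdot 44 = \left(-240\right) 44 = -10560$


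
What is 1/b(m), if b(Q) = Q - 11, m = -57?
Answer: -1/68 ≈ -0.014706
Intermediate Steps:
b(Q) = -11 + Q
1/b(m) = 1/(-11 - 57) = 1/(-68) = -1/68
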